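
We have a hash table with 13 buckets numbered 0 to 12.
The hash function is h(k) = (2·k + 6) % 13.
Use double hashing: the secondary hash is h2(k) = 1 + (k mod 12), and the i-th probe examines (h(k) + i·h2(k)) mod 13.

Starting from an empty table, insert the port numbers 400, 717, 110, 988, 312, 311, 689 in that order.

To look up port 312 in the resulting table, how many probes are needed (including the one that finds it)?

2

400: h=0 => slot 0
717: h=10 => slot 10
110: h=5 => slot 5
988: h=6 => slot 6
312: h=6, h2=1, probe 6,7 => slot 7
311: h=4 => slot 4
689: h=6, h2=6, probe 6,12 => slot 12
Table: [400, —, —, —, 311, 110, 988, 312, —, —, 717, —, 689]
Lookup 312: h=6, h2=1, probe 6,7 → found at 7.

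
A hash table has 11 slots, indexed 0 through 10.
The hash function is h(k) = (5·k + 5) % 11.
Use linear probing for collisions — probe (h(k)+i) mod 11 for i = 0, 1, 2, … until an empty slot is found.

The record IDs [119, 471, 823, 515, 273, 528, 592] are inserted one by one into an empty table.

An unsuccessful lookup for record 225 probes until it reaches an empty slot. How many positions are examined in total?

119: h=6 => slot 6
471: h=6, probe 6,7 => slot 7
823: h=6, probe 6,7,8 => slot 8
515: h=6, probe 6,7,8,9 => slot 9
273: h=6, probe 6,7,8,9,10 => slot 10
528: h=5 => slot 5
592: h=6, probe 6,7,8,9,10,0 => slot 0
Table: [592, —, —, —, —, 528, 119, 471, 823, 515, 273]
Lookup 225: h=8, probe 8,9,10,0,1 → slot 1 empty, not found.

5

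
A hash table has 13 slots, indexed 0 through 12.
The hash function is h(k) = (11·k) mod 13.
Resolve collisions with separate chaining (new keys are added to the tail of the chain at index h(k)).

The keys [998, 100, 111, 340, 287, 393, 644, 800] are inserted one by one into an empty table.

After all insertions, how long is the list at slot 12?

3

998 → bucket 6
100 → bucket 8
111 → bucket 12
340 → bucket 9
287 → bucket 11
393 → bucket 7
644 → bucket 12 (collision)
800 → bucket 12 (collision)
Final buckets:
0: -
1: -
2: -
3: -
4: -
5: -
6: 998
7: 393
8: 100
9: 340
10: -
11: 287
12: 111 -> 644 -> 800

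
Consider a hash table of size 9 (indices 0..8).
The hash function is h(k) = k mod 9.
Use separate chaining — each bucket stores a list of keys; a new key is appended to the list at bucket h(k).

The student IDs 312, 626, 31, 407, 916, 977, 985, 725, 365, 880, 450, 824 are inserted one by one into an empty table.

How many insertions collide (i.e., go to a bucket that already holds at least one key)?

6

312 -> bucket 6
626 -> bucket 5
31 -> bucket 4
407 -> bucket 2
916 -> bucket 7
977 -> bucket 5 (collision)
985 -> bucket 4 (collision)
725 -> bucket 5 (collision)
365 -> bucket 5 (collision)
880 -> bucket 7 (collision)
450 -> bucket 0
824 -> bucket 5 (collision)
Final buckets:
0: 450
1: -
2: 407
3: -
4: 31 -> 985
5: 626 -> 977 -> 725 -> 365 -> 824
6: 312
7: 916 -> 880
8: -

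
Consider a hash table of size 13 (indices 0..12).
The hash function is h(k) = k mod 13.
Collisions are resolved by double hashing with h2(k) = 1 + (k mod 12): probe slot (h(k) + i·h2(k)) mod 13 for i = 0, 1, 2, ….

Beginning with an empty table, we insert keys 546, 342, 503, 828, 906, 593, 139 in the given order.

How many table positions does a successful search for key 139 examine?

546: h=0 -> slot 0
342: h=4 -> slot 4
503: h=9 -> slot 9
828: h=9, h2=1, probe 9,10 -> slot 10
906: h=9, h2=7, probe 9,3 -> slot 3
593: h=8 -> slot 8
139: h=9, h2=8, probe 9,4,12 -> slot 12
Table: [546, ∅, ∅, 906, 342, ∅, ∅, ∅, 593, 503, 828, ∅, 139]
Lookup 139: h=9, h2=8, probe 9,4,12 → found at 12.

3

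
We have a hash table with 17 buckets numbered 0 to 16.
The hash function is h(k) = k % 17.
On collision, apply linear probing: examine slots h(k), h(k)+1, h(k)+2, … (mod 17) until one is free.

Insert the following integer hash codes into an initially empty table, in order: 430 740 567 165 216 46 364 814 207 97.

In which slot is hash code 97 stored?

430: h=5 => slot 5
740: h=9 => slot 9
567: h=6 => slot 6
165: h=12 => slot 12
216: h=12, probe 12,13 => slot 13
46: h=12, probe 12,13,14 => slot 14
364: h=7 => slot 7
814: h=15 => slot 15
207: h=3 => slot 3
97: h=12, probe 12,13,14,15,16 => slot 16
Table: [., ., ., 207, ., 430, 567, 364, ., 740, ., ., 165, 216, 46, 814, 97]

16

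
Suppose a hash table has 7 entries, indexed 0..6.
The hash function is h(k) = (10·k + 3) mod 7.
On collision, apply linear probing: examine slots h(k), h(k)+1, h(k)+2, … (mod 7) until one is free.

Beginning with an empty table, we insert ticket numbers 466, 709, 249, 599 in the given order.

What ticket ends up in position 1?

466

Insert 466: h=1, slot 1 empty => index 1.
Insert 709: h=2, slot 2 empty => index 2.
Insert 249: h=1, slots 1,2 occupied => index 3.
Insert 599: h=1, slots 1,2,3 occupied => index 4.
Table: [-, 466, 709, 249, 599, -, -]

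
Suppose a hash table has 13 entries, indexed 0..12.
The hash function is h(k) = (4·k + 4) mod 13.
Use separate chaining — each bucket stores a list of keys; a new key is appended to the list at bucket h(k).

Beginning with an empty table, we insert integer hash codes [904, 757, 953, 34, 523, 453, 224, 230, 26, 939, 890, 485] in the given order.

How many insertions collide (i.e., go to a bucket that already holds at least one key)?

Insert 904: h=6, bucket 6 empty -> new chain.
Insert 757: h=3, bucket 3 empty -> new chain.
Insert 953: h=7, bucket 7 empty -> new chain.
Insert 34: h=10, bucket 10 empty -> new chain.
Insert 523: h=3, bucket 3 nonempty -> append to chain.
Insert 453: h=9, bucket 9 empty -> new chain.
Insert 224: h=3, bucket 3 nonempty -> append to chain.
Insert 230: h=1, bucket 1 empty -> new chain.
Insert 26: h=4, bucket 4 empty -> new chain.
Insert 939: h=3, bucket 3 nonempty -> append to chain.
Insert 890: h=2, bucket 2 empty -> new chain.
Insert 485: h=7, bucket 7 nonempty -> append to chain.
Final buckets:
0: _
1: 230
2: 890
3: 757 -> 523 -> 224 -> 939
4: 26
5: _
6: 904
7: 953 -> 485
8: _
9: 453
10: 34
11: _
12: _

4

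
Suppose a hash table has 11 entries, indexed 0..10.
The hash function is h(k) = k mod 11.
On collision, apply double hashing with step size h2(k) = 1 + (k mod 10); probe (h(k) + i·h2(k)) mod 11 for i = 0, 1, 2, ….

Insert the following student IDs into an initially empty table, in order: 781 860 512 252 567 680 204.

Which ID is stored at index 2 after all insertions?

860

781 hashes to 0; slot 0 is free -> place at 0.
860 hashes to 2; slot 2 is free -> place at 2.
512 hashes to 6; slot 6 is free -> place at 6.
252 hashes to 10; slot 10 is free -> place at 10.
567 hashes to 6, h2=8; 6 taken -> place at 3.
680 hashes to 9; slot 9 is free -> place at 9.
204 hashes to 6, h2=5; 6,0 taken -> place at 5.
Table: [781, _, 860, 567, _, 204, 512, _, _, 680, 252]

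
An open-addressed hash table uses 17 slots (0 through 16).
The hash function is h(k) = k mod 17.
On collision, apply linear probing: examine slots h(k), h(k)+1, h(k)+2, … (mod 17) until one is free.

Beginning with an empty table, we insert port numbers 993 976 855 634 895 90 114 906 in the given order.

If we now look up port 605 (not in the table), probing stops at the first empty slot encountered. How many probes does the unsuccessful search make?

4

993: h=7 => slot 7
976: h=7, probe 7,8 => slot 8
855: h=5 => slot 5
634: h=5, probe 5,6 => slot 6
895: h=11 => slot 11
90: h=5, probe 5,6,7,8,9 => slot 9
114: h=12 => slot 12
906: h=5, probe 5,6,7,8,9,10 => slot 10
Table: [-, -, -, -, -, 855, 634, 993, 976, 90, 906, 895, 114, -, -, -, -]
Lookup 605: h=10, probe 10,11,12,13 → slot 13 empty, not found.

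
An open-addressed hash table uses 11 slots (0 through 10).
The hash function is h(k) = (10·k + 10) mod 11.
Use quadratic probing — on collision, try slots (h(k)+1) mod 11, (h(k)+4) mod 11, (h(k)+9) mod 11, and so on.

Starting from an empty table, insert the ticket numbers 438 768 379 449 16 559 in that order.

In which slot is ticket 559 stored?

4

438: h=1 -> slot 1
768: h=1, probe 1,2 -> slot 2
379: h=5 -> slot 5
449: h=1, probe 1,2,5,10 -> slot 10
16: h=5, probe 5,6 -> slot 6
559: h=1, probe 1,2,5,10,6,4 -> slot 4
Table: [., 438, 768, ., 559, 379, 16, ., ., ., 449]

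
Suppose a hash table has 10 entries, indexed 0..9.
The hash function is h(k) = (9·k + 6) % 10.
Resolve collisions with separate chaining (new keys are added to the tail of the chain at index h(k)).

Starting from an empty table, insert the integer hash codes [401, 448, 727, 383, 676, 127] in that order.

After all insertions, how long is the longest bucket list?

401 → bucket 5
448 → bucket 8
727 → bucket 9
383 → bucket 3
676 → bucket 0
127 → bucket 9 (collision)
Final buckets:
0: 676
1: _
2: _
3: 383
4: _
5: 401
6: _
7: _
8: 448
9: 727 -> 127

2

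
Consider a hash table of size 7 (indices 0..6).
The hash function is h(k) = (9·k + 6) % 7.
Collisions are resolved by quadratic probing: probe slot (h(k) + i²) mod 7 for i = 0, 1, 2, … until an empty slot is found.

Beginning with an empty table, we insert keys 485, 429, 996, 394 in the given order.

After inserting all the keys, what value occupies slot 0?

485 hashes to 3; slot 3 is free -> place at 3.
429 hashes to 3; 3 taken -> place at 4.
996 hashes to 3; 3,4 taken -> place at 0.
394 hashes to 3; 3,4,0 taken -> place at 5.
Table: [996, ∅, ∅, 485, 429, 394, ∅]

996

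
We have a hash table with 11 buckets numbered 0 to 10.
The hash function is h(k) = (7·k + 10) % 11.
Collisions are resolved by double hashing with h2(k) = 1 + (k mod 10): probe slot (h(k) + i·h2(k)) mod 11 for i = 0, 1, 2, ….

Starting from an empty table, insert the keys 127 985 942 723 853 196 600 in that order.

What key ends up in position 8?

127

Insert 127: h=8, slot 8 empty => index 8.
Insert 985: h=8, h2=6, slot 8 occupied => index 3.
Insert 942: h=4, slot 4 empty => index 4.
Insert 723: h=0, slot 0 empty => index 0.
Insert 853: h=8, h2=4, slot 8 occupied => index 1.
Insert 196: h=7, slot 7 empty => index 7.
Insert 600: h=8, h2=1, slot 8 occupied => index 9.
Table: [723, 853, ., 985, 942, ., ., 196, 127, 600, .]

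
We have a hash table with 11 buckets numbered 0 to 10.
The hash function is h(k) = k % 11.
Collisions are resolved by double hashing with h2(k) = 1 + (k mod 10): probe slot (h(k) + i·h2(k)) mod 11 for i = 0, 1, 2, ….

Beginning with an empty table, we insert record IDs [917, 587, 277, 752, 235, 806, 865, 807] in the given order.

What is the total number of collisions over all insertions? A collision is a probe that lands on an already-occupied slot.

7

917: h=4 => slot 4
587: h=4, h2=8, probe 4,1 => slot 1
277: h=2 => slot 2
752: h=4, h2=3, probe 4,7 => slot 7
235: h=4, h2=6, probe 4,10 => slot 10
806: h=3 => slot 3
865: h=7, h2=6, probe 7,2,8 => slot 8
807: h=4, h2=8, probe 4,1,9 => slot 9
Table: [., 587, 277, 806, 917, ., ., 752, 865, 807, 235]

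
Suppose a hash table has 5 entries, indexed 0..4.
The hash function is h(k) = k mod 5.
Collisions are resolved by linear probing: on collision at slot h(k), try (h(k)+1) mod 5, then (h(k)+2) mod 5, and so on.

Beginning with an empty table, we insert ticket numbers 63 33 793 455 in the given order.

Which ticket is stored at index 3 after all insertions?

63

Insert 63: h=3, slot 3 empty -> index 3.
Insert 33: h=3, slot 3 occupied -> index 4.
Insert 793: h=3, slots 3,4 occupied -> index 0.
Insert 455: h=0, slot 0 occupied -> index 1.
Table: [793, 455, —, 63, 33]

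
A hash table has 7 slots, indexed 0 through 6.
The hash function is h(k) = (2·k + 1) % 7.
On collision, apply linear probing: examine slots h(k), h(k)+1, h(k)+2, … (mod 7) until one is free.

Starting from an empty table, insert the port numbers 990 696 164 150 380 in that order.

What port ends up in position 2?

Insert 990: h=0, slot 0 empty => index 0.
Insert 696: h=0, slot 0 occupied => index 1.
Insert 164: h=0, slots 0,1 occupied => index 2.
Insert 150: h=0, slots 0,1,2 occupied => index 3.
Insert 380: h=5, slot 5 empty => index 5.
Table: [990, 696, 164, 150, ∅, 380, ∅]

164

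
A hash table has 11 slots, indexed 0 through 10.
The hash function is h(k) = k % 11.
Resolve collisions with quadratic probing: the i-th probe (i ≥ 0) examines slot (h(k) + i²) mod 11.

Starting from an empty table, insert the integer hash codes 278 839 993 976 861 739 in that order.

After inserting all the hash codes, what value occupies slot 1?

278 hashes to 3; slot 3 is free -> place at 3.
839 hashes to 3; 3 taken -> place at 4.
993 hashes to 3; 3,4 taken -> place at 7.
976 hashes to 8; slot 8 is free -> place at 8.
861 hashes to 3; 3,4,7 taken -> place at 1.
739 hashes to 2; slot 2 is free -> place at 2.
Table: [-, 861, 739, 278, 839, -, -, 993, 976, -, -]

861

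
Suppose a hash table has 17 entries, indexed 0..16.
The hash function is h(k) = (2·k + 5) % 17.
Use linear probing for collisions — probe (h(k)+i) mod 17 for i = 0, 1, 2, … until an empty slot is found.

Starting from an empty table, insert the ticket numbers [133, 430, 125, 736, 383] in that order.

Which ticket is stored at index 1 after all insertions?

736

133 hashes to 16; slot 16 is free -> place at 16.
430 hashes to 15; slot 15 is free -> place at 15.
125 hashes to 0; slot 0 is free -> place at 0.
736 hashes to 15; 15,16,0 taken -> place at 1.
383 hashes to 6; slot 6 is free -> place at 6.
Table: [125, 736, ., ., ., ., 383, ., ., ., ., ., ., ., ., 430, 133]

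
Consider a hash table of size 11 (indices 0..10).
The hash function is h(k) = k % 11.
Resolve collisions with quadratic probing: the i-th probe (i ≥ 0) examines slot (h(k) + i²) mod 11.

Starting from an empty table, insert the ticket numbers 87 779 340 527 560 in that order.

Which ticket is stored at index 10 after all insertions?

87

87 hashes to 10; slot 10 is free -> place at 10.
779 hashes to 9; slot 9 is free -> place at 9.
340 hashes to 10; 10 taken -> place at 0.
527 hashes to 10; 10,0 taken -> place at 3.
560 hashes to 10; 10,0,3 taken -> place at 8.
Table: [340, ., ., 527, ., ., ., ., 560, 779, 87]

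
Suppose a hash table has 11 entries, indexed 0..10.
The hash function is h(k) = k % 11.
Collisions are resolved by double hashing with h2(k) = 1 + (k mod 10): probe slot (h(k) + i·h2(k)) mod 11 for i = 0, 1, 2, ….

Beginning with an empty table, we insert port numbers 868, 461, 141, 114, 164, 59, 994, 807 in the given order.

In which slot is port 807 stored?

868 hashes to 10; slot 10 is free -> place at 10.
461 hashes to 10, h2=2; 10 taken -> place at 1.
141 hashes to 9; slot 9 is free -> place at 9.
114 hashes to 4; slot 4 is free -> place at 4.
164 hashes to 10, h2=5; 10,4,9 taken -> place at 3.
59 hashes to 4, h2=10; 4,3 taken -> place at 2.
994 hashes to 4, h2=5; 4,9,3 taken -> place at 8.
807 hashes to 4, h2=8; 4,1,9 taken -> place at 6.
Table: [-, 461, 59, 164, 114, -, 807, -, 994, 141, 868]

6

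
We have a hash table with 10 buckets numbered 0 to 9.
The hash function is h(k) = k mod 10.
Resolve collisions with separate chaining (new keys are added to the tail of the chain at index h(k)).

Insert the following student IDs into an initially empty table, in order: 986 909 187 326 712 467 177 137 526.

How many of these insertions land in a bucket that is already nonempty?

5

986 → bucket 6
909 → bucket 9
187 → bucket 7
326 → bucket 6 (collision)
712 → bucket 2
467 → bucket 7 (collision)
177 → bucket 7 (collision)
137 → bucket 7 (collision)
526 → bucket 6 (collision)
Final buckets:
0: -
1: -
2: 712
3: -
4: -
5: -
6: 986 -> 326 -> 526
7: 187 -> 467 -> 177 -> 137
8: -
9: 909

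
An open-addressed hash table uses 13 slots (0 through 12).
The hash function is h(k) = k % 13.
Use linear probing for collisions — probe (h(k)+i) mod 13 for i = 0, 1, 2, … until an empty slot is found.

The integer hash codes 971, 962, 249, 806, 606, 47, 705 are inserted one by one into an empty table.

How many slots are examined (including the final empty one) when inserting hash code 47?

3

Insert 971: h=9, slot 9 empty → index 9.
Insert 962: h=0, slot 0 empty → index 0.
Insert 249: h=2, slot 2 empty → index 2.
Insert 806: h=0, slot 0 occupied → index 1.
Insert 606: h=8, slot 8 empty → index 8.
Insert 47: h=8, slots 8,9 occupied → index 10.
Insert 705: h=3, slot 3 empty → index 3.
Table: [962, 806, 249, 705, -, -, -, -, 606, 971, 47, -, -]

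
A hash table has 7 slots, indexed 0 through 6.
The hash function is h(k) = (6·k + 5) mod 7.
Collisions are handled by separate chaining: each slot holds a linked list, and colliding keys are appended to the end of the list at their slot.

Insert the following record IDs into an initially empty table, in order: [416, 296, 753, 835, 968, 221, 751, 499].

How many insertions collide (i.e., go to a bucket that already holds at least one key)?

416 → bucket 2
296 → bucket 3
753 → bucket 1
835 → bucket 3 (collision)
968 → bucket 3 (collision)
221 → bucket 1 (collision)
751 → bucket 3 (collision)
499 → bucket 3 (collision)
Final buckets:
0: _
1: 753 -> 221
2: 416
3: 296 -> 835 -> 968 -> 751 -> 499
4: _
5: _
6: _

5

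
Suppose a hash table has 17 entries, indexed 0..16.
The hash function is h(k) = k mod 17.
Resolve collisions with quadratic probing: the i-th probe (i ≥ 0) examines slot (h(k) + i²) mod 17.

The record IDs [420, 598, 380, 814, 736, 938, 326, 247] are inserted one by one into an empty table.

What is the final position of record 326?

420 hashes to 12; slot 12 is free => place at 12.
598 hashes to 3; slot 3 is free => place at 3.
380 hashes to 6; slot 6 is free => place at 6.
814 hashes to 15; slot 15 is free => place at 15.
736 hashes to 5; slot 5 is free => place at 5.
938 hashes to 3; 3 taken => place at 4.
326 hashes to 3; 3,4 taken => place at 7.
247 hashes to 9; slot 9 is free => place at 9.
Table: [_, _, _, 598, 938, 736, 380, 326, _, 247, _, _, 420, _, _, 814, _]

7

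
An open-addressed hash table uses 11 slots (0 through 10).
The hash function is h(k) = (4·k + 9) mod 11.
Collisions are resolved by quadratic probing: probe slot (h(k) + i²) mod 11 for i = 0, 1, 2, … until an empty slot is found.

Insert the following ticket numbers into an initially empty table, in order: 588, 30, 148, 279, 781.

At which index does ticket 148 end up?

588: h=7 => slot 7
30: h=8 => slot 8
148: h=7, probe 7,8,0 => slot 0
279: h=3 => slot 3
781: h=9 => slot 9
Table: [148, ∅, ∅, 279, ∅, ∅, ∅, 588, 30, 781, ∅]

0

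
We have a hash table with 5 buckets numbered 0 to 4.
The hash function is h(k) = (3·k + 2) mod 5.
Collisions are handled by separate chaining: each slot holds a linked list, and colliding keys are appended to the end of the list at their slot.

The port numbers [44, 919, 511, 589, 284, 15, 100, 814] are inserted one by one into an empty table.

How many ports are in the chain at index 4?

5

44 → bucket 4
919 → bucket 4 (collision)
511 → bucket 0
589 → bucket 4 (collision)
284 → bucket 4 (collision)
15 → bucket 2
100 → bucket 2 (collision)
814 → bucket 4 (collision)
Final buckets:
0: 511
1: .
2: 15 -> 100
3: .
4: 44 -> 919 -> 589 -> 284 -> 814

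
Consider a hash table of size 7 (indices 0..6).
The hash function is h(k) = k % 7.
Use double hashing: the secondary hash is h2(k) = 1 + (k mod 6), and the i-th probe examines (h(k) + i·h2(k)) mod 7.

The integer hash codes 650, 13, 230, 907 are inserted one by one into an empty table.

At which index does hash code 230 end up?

2

Insert 650: h=6, slot 6 empty => index 6.
Insert 13: h=6, h2=2, slot 6 occupied => index 1.
Insert 230: h=6, h2=3, slot 6 occupied => index 2.
Insert 907: h=4, slot 4 empty => index 4.
Table: [_, 13, 230, _, 907, _, 650]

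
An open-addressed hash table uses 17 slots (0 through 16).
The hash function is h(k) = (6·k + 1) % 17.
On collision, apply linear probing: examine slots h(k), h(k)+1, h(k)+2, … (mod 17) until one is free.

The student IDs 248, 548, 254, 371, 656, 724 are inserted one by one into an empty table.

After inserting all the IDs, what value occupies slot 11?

248: h=10 → slot 10
548: h=8 → slot 8
254: h=12 → slot 12
371: h=0 → slot 0
656: h=10, probe 10,11 → slot 11
724: h=10, probe 10,11,12,13 → slot 13
Table: [371, _, _, _, _, _, _, _, 548, _, 248, 656, 254, 724, _, _, _]

656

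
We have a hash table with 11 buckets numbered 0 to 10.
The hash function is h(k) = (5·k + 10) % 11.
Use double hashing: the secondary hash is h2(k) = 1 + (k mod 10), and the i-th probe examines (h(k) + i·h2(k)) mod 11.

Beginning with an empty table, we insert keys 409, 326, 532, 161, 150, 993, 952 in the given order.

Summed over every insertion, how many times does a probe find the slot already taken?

409 hashes to 9; slot 9 is free → place at 9.
326 hashes to 1; slot 1 is free → place at 1.
532 hashes to 8; slot 8 is free → place at 8.
161 hashes to 1, h2=2; 1 taken → place at 3.
150 hashes to 1, h2=1; 1 taken → place at 2.
993 hashes to 3, h2=4; 3 taken → place at 7.
952 hashes to 7, h2=3; 7 taken → place at 10.
Table: [-, 326, 150, 161, -, -, -, 993, 532, 409, 952]

4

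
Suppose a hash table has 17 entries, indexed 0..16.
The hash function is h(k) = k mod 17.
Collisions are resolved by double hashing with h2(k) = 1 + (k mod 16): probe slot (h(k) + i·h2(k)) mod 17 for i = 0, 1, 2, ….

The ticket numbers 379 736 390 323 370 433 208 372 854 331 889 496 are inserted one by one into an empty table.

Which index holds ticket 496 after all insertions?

7

379: h=5 => slot 5
736: h=5, h2=1, probe 5,6 => slot 6
390: h=16 => slot 16
323: h=0 => slot 0
370: h=13 => slot 13
433: h=8 => slot 8
208: h=4 => slot 4
372: h=15 => slot 15
854: h=4, h2=7, probe 4,11 => slot 11
331: h=8, h2=12, probe 8,3 => slot 3
889: h=5, h2=10, probe 5,15,8,1 => slot 1
496: h=3, h2=1, probe 3,4,5,6,7 => slot 7
Table: [323, 889, ., 331, 208, 379, 736, 496, 433, ., ., 854, ., 370, ., 372, 390]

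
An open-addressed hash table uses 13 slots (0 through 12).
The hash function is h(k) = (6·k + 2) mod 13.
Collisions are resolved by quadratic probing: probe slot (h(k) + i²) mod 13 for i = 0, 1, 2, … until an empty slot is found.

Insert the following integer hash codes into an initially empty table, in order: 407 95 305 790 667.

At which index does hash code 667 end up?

407: h=0 => slot 0
95: h=0, probe 0,1 => slot 1
305: h=12 => slot 12
790: h=10 => slot 10
667: h=0, probe 0,1,4 => slot 4
Table: [407, 95, ., ., 667, ., ., ., ., ., 790, ., 305]

4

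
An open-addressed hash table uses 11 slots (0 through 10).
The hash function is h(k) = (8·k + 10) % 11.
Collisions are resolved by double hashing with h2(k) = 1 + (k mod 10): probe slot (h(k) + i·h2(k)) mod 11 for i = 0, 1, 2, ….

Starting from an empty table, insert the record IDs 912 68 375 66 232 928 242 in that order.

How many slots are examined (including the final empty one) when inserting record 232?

4

912: h=2 → slot 2
68: h=4 → slot 4
375: h=7 → slot 7
66: h=10 → slot 10
232: h=7, h2=3, probe 7,10,2,5 → slot 5
928: h=9 → slot 9
242: h=10, h2=3, probe 10,2,5,8 → slot 8
Table: [—, —, 912, —, 68, 232, —, 375, 242, 928, 66]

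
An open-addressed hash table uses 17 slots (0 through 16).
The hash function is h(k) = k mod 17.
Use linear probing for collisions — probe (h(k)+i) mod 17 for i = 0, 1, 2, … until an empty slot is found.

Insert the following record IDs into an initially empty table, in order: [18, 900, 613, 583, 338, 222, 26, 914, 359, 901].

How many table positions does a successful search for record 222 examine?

3

18 hashes to 1; slot 1 is free => place at 1.
900 hashes to 16; slot 16 is free => place at 16.
613 hashes to 1; 1 taken => place at 2.
583 hashes to 5; slot 5 is free => place at 5.
338 hashes to 15; slot 15 is free => place at 15.
222 hashes to 1; 1,2 taken => place at 3.
26 hashes to 9; slot 9 is free => place at 9.
914 hashes to 13; slot 13 is free => place at 13.
359 hashes to 2; 2,3 taken => place at 4.
901 hashes to 0; slot 0 is free => place at 0.
Table: [901, 18, 613, 222, 359, 583, -, -, -, 26, -, -, -, 914, -, 338, 900]
Lookup 222: h=1, probe 1,2,3 → found at 3.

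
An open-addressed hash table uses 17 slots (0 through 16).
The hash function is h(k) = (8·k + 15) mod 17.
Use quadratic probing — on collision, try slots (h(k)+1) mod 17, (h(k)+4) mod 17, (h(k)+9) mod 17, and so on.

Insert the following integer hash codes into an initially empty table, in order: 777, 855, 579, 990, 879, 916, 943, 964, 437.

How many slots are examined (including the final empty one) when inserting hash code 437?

5

Insert 777: h=9, slot 9 empty → index 9.
Insert 855: h=4, slot 4 empty → index 4.
Insert 579: h=6, slot 6 empty → index 6.
Insert 990: h=13, slot 13 empty → index 13.
Insert 879: h=9, slot 9 occupied → index 10.
Insert 916: h=16, slot 16 empty → index 16.
Insert 943: h=11, slot 11 empty → index 11.
Insert 964: h=9, slots 9,10,13 occupied → index 1.
Insert 437: h=9, slots 9,10,13,1 occupied → index 8.
Table: [—, 964, —, —, 855, —, 579, —, 437, 777, 879, 943, —, 990, —, —, 916]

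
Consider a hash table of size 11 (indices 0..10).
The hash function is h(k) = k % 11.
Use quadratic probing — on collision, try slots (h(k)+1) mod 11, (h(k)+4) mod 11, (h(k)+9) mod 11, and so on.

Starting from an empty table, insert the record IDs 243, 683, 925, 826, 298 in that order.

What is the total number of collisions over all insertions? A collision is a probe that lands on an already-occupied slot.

243 hashes to 1; slot 1 is free => place at 1.
683 hashes to 1; 1 taken => place at 2.
925 hashes to 1; 1,2 taken => place at 5.
826 hashes to 1; 1,2,5 taken => place at 10.
298 hashes to 1; 1,2,5,10 taken => place at 6.
Table: [-, 243, 683, -, -, 925, 298, -, -, -, 826]

10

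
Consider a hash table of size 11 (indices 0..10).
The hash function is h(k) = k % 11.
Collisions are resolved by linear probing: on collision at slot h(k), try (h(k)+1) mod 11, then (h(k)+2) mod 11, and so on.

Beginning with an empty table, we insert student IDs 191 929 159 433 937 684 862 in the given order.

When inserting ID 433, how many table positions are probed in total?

Insert 191: h=4, slot 4 empty -> index 4.
Insert 929: h=5, slot 5 empty -> index 5.
Insert 159: h=5, slot 5 occupied -> index 6.
Insert 433: h=4, slots 4,5,6 occupied -> index 7.
Insert 937: h=2, slot 2 empty -> index 2.
Insert 684: h=2, slot 2 occupied -> index 3.
Insert 862: h=4, slots 4,5,6,7 occupied -> index 8.
Table: [., ., 937, 684, 191, 929, 159, 433, 862, ., .]

4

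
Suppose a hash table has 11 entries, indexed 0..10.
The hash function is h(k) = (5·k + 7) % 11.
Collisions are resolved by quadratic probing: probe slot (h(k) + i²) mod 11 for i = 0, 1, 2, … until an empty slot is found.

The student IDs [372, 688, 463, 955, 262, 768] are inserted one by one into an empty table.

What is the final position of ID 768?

Insert 372: h=8, slot 8 empty -> index 8.
Insert 688: h=4, slot 4 empty -> index 4.
Insert 463: h=1, slot 1 empty -> index 1.
Insert 955: h=8, slot 8 occupied -> index 9.
Insert 262: h=8, slots 8,9,1 occupied -> index 6.
Insert 768: h=8, slots 8,9,1,6 occupied -> index 2.
Table: [∅, 463, 768, ∅, 688, ∅, 262, ∅, 372, 955, ∅]

2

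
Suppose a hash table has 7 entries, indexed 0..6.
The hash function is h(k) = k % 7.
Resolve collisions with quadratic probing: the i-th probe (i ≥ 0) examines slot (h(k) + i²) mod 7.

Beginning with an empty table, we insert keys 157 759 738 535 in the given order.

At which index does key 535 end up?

5

Insert 157: h=3, slot 3 empty => index 3.
Insert 759: h=3, slot 3 occupied => index 4.
Insert 738: h=3, slots 3,4 occupied => index 0.
Insert 535: h=3, slots 3,4,0 occupied => index 5.
Table: [738, —, —, 157, 759, 535, —]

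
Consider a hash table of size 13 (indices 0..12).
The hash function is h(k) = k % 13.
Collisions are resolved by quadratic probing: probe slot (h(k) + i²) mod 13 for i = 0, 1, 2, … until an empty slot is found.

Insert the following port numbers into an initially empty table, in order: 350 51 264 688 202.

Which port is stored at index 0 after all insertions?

350: h=12 → slot 12
51: h=12, probe 12,0 → slot 0
264: h=4 → slot 4
688: h=12, probe 12,0,3 → slot 3
202: h=7 → slot 7
Table: [51, —, —, 688, 264, —, —, 202, —, —, —, —, 350]

51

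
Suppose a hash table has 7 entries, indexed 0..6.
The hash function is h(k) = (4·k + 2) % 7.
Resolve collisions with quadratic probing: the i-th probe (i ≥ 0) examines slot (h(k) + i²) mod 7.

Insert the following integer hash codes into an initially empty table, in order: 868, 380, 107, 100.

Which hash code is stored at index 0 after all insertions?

100

868 hashes to 2; slot 2 is free => place at 2.
380 hashes to 3; slot 3 is free => place at 3.
107 hashes to 3; 3 taken => place at 4.
100 hashes to 3; 3,4 taken => place at 0.
Table: [100, -, 868, 380, 107, -, -]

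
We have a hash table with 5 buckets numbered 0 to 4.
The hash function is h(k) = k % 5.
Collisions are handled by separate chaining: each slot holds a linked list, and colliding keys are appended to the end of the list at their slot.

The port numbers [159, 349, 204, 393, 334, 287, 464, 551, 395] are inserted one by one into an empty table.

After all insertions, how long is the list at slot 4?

5

Insert 159: h=4, bucket 4 empty → new chain.
Insert 349: h=4, bucket 4 nonempty → append to chain.
Insert 204: h=4, bucket 4 nonempty → append to chain.
Insert 393: h=3, bucket 3 empty → new chain.
Insert 334: h=4, bucket 4 nonempty → append to chain.
Insert 287: h=2, bucket 2 empty → new chain.
Insert 464: h=4, bucket 4 nonempty → append to chain.
Insert 551: h=1, bucket 1 empty → new chain.
Insert 395: h=0, bucket 0 empty → new chain.
Final buckets:
0: 395
1: 551
2: 287
3: 393
4: 159 -> 349 -> 204 -> 334 -> 464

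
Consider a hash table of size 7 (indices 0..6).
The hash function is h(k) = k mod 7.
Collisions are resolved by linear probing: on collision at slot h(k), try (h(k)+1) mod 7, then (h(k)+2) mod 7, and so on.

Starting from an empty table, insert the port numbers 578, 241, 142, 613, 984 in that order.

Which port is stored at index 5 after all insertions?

613

Insert 578: h=4, slot 4 empty -> index 4.
Insert 241: h=3, slot 3 empty -> index 3.
Insert 142: h=2, slot 2 empty -> index 2.
Insert 613: h=4, slot 4 occupied -> index 5.
Insert 984: h=4, slots 4,5 occupied -> index 6.
Table: [—, —, 142, 241, 578, 613, 984]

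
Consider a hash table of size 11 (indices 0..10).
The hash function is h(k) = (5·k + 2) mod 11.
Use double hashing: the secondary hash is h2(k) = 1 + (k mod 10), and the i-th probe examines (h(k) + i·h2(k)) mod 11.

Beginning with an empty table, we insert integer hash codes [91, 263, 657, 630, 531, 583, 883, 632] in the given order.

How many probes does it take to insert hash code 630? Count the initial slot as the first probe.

Insert 91: h=6, slot 6 empty → index 6.
Insert 263: h=8, slot 8 empty → index 8.
Insert 657: h=9, slot 9 empty → index 9.
Insert 630: h=6, h2=1, slot 6 occupied → index 7.
Insert 531: h=6, h2=2, slots 6,8 occupied → index 10.
Insert 583: h=2, slot 2 empty → index 2.
Insert 883: h=6, h2=4, slots 6,10 occupied → index 3.
Insert 632: h=5, slot 5 empty → index 5.
Table: [-, -, 583, 883, -, 632, 91, 630, 263, 657, 531]

2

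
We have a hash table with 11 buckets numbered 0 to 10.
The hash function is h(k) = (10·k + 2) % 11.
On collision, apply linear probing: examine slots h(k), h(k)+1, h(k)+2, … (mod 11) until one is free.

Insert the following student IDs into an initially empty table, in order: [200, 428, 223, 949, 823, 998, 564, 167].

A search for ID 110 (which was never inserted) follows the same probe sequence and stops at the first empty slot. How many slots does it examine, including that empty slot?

6

200: h=0 → slot 0
428: h=3 → slot 3
223: h=10 → slot 10
949: h=10, probe 10,0,1 → slot 1
823: h=4 → slot 4
998: h=5 → slot 5
564: h=10, probe 10,0,1,2 → slot 2
167: h=0, probe 0,1,2,3,4,5,6 → slot 6
Table: [200, 949, 564, 428, 823, 998, 167, ., ., ., 223]
Lookup 110: h=2, probe 2,3,4,5,6,7 → slot 7 empty, not found.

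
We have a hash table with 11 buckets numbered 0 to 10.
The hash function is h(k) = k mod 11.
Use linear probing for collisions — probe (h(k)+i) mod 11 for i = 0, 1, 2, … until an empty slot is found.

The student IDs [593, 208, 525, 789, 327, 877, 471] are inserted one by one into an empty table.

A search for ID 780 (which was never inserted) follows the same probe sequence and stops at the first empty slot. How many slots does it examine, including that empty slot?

593: h=10 → slot 10
208: h=10, probe 10,0 → slot 0
525: h=8 → slot 8
789: h=8, probe 8,9 → slot 9
327: h=8, probe 8,9,10,0,1 → slot 1
877: h=8, probe 8,9,10,0,1,2 → slot 2
471: h=9, probe 9,10,0,1,2,3 → slot 3
Table: [208, 327, 877, 471, ., ., ., ., 525, 789, 593]
Lookup 780: h=10, probe 10,0,1,2,3,4 → slot 4 empty, not found.

6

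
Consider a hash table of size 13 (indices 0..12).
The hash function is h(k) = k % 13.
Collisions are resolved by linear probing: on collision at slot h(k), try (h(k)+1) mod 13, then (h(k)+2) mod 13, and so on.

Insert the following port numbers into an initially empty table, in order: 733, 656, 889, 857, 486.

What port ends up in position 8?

486

Insert 733: h=5, slot 5 empty → index 5.
Insert 656: h=6, slot 6 empty → index 6.
Insert 889: h=5, slots 5,6 occupied → index 7.
Insert 857: h=12, slot 12 empty → index 12.
Insert 486: h=5, slots 5,6,7 occupied → index 8.
Table: [., ., ., ., ., 733, 656, 889, 486, ., ., ., 857]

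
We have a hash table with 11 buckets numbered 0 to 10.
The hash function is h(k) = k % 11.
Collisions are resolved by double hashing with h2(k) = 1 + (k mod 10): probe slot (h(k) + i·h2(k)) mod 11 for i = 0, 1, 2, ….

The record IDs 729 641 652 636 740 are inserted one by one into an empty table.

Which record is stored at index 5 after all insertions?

Insert 729: h=3, slot 3 empty => index 3.
Insert 641: h=3, h2=2, slot 3 occupied => index 5.
Insert 652: h=3, h2=3, slot 3 occupied => index 6.
Insert 636: h=9, slot 9 empty => index 9.
Insert 740: h=3, h2=1, slot 3 occupied => index 4.
Table: [., ., ., 729, 740, 641, 652, ., ., 636, .]

641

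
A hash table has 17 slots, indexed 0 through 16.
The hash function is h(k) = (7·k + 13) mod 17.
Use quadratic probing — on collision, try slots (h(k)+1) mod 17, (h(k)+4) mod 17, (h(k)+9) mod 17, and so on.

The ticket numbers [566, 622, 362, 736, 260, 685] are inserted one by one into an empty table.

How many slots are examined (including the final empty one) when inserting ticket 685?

6

566 hashes to 14; slot 14 is free => place at 14.
622 hashes to 15; slot 15 is free => place at 15.
362 hashes to 14; 14,15 taken => place at 1.
736 hashes to 14; 14,15,1 taken => place at 6.
260 hashes to 14; 14,15,1,6 taken => place at 13.
685 hashes to 14; 14,15,1,6,13 taken => place at 5.
Table: [—, 362, —, —, —, 685, 736, —, —, —, —, —, —, 260, 566, 622, —]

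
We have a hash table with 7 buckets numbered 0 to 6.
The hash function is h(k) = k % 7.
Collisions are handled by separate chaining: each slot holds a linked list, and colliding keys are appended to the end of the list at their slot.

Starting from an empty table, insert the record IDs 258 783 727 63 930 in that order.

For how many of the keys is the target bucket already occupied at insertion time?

3

Insert 258: h=6, bucket 6 empty → new chain.
Insert 783: h=6, bucket 6 nonempty → append to chain.
Insert 727: h=6, bucket 6 nonempty → append to chain.
Insert 63: h=0, bucket 0 empty → new chain.
Insert 930: h=6, bucket 6 nonempty → append to chain.
Final buckets:
0: 63
1: _
2: _
3: _
4: _
5: _
6: 258 -> 783 -> 727 -> 930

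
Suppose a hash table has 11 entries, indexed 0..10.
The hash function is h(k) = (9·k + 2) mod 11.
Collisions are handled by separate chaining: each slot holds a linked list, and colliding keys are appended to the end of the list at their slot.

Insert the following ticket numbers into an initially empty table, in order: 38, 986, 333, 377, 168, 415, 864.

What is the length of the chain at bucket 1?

38 → bucket 3
986 → bucket 10
333 → bucket 7
377 → bucket 7 (collision)
168 → bucket 7 (collision)
415 → bucket 8
864 → bucket 1
Final buckets:
0: .
1: 864
2: .
3: 38
4: .
5: .
6: .
7: 333 -> 377 -> 168
8: 415
9: .
10: 986

1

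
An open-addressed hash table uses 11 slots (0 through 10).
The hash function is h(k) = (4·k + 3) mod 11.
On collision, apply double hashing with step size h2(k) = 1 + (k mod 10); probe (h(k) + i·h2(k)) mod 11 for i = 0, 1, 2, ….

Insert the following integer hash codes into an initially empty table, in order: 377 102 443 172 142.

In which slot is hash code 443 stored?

Insert 377: h=4, slot 4 empty -> index 4.
Insert 102: h=4, h2=3, slot 4 occupied -> index 7.
Insert 443: h=4, h2=4, slot 4 occupied -> index 8.
Insert 172: h=9, slot 9 empty -> index 9.
Insert 142: h=10, slot 10 empty -> index 10.
Table: [-, -, -, -, 377, -, -, 102, 443, 172, 142]

8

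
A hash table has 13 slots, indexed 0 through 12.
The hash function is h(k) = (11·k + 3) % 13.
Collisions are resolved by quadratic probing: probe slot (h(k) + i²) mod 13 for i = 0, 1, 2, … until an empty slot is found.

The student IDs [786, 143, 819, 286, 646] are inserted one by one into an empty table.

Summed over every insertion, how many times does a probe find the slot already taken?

786 hashes to 4; slot 4 is free -> place at 4.
143 hashes to 3; slot 3 is free -> place at 3.
819 hashes to 3; 3,4 taken -> place at 7.
286 hashes to 3; 3,4,7 taken -> place at 12.
646 hashes to 11; slot 11 is free -> place at 11.
Table: [∅, ∅, ∅, 143, 786, ∅, ∅, 819, ∅, ∅, ∅, 646, 286]

5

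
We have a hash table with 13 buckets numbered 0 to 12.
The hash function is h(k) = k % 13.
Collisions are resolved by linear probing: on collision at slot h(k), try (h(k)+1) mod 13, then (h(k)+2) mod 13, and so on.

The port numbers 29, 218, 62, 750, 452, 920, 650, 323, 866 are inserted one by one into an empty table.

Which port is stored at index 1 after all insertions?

29 hashes to 3; slot 3 is free => place at 3.
218 hashes to 10; slot 10 is free => place at 10.
62 hashes to 10; 10 taken => place at 11.
750 hashes to 9; slot 9 is free => place at 9.
452 hashes to 10; 10,11 taken => place at 12.
920 hashes to 10; 10,11,12 taken => place at 0.
650 hashes to 0; 0 taken => place at 1.
323 hashes to 11; 11,12,0,1 taken => place at 2.
866 hashes to 8; slot 8 is free => place at 8.
Table: [920, 650, 323, 29, _, _, _, _, 866, 750, 218, 62, 452]

650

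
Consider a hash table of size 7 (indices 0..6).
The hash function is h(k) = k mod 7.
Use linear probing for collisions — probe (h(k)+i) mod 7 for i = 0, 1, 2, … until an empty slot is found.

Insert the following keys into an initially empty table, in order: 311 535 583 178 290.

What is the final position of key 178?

Insert 311: h=3, slot 3 empty -> index 3.
Insert 535: h=3, slot 3 occupied -> index 4.
Insert 583: h=2, slot 2 empty -> index 2.
Insert 178: h=3, slots 3,4 occupied -> index 5.
Insert 290: h=3, slots 3,4,5 occupied -> index 6.
Table: [—, —, 583, 311, 535, 178, 290]

5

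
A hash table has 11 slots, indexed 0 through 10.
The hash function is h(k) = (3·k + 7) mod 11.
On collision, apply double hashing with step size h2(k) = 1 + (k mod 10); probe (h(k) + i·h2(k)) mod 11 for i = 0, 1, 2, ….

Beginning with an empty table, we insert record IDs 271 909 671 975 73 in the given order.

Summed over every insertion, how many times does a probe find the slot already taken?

271 hashes to 6; slot 6 is free -> place at 6.
909 hashes to 6, h2=10; 6 taken -> place at 5.
671 hashes to 7; slot 7 is free -> place at 7.
975 hashes to 6, h2=6; 6 taken -> place at 1.
73 hashes to 6, h2=4; 6 taken -> place at 10.
Table: [-, 975, -, -, -, 909, 271, 671, -, -, 73]

3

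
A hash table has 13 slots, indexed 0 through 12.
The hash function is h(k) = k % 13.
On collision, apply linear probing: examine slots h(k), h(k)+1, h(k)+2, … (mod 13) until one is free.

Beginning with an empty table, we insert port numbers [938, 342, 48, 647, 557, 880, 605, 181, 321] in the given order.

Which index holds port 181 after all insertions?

938: h=2 => slot 2
342: h=4 => slot 4
48: h=9 => slot 9
647: h=10 => slot 10
557: h=11 => slot 11
880: h=9, probe 9,10,11,12 => slot 12
605: h=7 => slot 7
181: h=12, probe 12,0 => slot 0
321: h=9, probe 9,10,11,12,0,1 => slot 1
Table: [181, 321, 938, ., 342, ., ., 605, ., 48, 647, 557, 880]

0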